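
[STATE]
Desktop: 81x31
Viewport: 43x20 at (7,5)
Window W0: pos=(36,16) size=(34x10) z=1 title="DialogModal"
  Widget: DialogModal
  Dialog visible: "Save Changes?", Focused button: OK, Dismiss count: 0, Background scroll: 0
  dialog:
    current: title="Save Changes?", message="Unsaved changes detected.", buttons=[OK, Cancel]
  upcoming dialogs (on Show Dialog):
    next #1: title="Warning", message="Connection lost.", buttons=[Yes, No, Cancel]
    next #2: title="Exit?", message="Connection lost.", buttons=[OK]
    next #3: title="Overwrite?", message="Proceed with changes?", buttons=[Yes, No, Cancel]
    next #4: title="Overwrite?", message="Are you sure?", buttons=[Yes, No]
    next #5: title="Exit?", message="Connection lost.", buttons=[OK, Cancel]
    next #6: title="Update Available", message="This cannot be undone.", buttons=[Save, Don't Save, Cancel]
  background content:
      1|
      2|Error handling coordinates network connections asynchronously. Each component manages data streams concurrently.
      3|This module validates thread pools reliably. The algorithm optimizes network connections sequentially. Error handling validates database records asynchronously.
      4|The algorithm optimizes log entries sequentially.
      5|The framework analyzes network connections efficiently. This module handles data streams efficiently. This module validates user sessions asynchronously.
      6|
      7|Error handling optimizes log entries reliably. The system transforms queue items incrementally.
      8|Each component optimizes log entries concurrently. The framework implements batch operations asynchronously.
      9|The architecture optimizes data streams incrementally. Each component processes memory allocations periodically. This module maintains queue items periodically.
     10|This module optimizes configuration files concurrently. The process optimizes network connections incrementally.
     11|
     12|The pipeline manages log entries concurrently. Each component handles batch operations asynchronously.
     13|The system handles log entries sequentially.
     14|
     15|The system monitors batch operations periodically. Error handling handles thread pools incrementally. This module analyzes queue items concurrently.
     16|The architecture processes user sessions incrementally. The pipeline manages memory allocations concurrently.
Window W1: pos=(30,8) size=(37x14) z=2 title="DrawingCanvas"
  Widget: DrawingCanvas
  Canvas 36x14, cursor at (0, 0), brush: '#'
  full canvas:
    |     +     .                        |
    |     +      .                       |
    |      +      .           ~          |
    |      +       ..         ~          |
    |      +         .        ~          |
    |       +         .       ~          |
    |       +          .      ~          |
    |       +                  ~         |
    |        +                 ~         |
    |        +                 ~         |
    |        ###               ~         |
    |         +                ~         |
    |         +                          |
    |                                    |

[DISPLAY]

                                           
                                           
                                           
                       ┏━━━━━━━━━━━━━━━━━━━
                       ┃ DrawingCanvas     
                       ┠───────────────────
                       ┃+    +     .       
                       ┃     +      .      
                       ┃      +      .     
                       ┃      +       ..   
                       ┃      +         .  
                       ┃       +         . 
                       ┃       +          .
                       ┃       +           
                       ┃        +          
                       ┃        +          
                       ┗━━━━━━━━━━━━━━━━━━━
                             ┃Th│      [OK]
                             ┃Th└──────────
                             ┃             


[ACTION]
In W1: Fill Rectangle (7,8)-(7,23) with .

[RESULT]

                                           
                                           
                                           
                       ┏━━━━━━━━━━━━━━━━━━━
                       ┃ DrawingCanvas     
                       ┠───────────────────
                       ┃+    +     .       
                       ┃     +      .      
                       ┃      +      .     
                       ┃      +       ..   
                       ┃      +         .  
                       ┃       +         . 
                       ┃       +          .
                       ┃       +...........
                       ┃        +          
                       ┃        +          
                       ┗━━━━━━━━━━━━━━━━━━━
                             ┃Th│      [OK]
                             ┃Th└──────────
                             ┃             


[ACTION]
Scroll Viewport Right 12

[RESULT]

                                           
                                           
                                           
           ┏━━━━━━━━━━━━━━━━━━━━━━━━━━━━━━━
           ┃ DrawingCanvas                 
           ┠───────────────────────────────
           ┃+    +     .                   
           ┃     +      .                  
           ┃      +      .           ~     
           ┃      +       ..         ~     
           ┃      +         .        ~     
           ┃       +         .       ~     
           ┃       +          .      ~     
           ┃       +................  ~    
           ┃        +                 ~    
           ┃        +                 ~    
           ┗━━━━━━━━━━━━━━━━━━━━━━━━━━━━━━━
                 ┃Th│      [OK]  Cancel    
                 ┃Th└──────────────────────
                 ┃                         


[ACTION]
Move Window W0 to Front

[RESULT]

                                           
                                           
                                           
           ┏━━━━━━━━━━━━━━━━━━━━━━━━━━━━━━━
           ┃ DrawingCanvas                 
           ┠───────────────────────────────
           ┃+    +     .                   
           ┃     +      .                  
           ┃      +      .           ~     
           ┃      +       ..         ~     
           ┃      +         .        ~     
           ┃     ┏━━━━━━━━━━━━━━━━━━━━━━━━━
           ┃     ┃ DialogModal             
           ┃     ┠─────────────────────────
           ┃     ┃  ┌──────────────────────
           ┃     ┃Er│      Save Changes?   
           ┗━━━━━┃Th│Unsaved changes detect
                 ┃Th│      [OK]  Cancel    
                 ┃Th└──────────────────────
                 ┃                         


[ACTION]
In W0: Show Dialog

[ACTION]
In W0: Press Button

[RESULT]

                                           
                                           
                                           
           ┏━━━━━━━━━━━━━━━━━━━━━━━━━━━━━━━
           ┃ DrawingCanvas                 
           ┠───────────────────────────────
           ┃+    +     .                   
           ┃     +      .                  
           ┃      +      .           ~     
           ┃      +       ..         ~     
           ┃      +         .        ~     
           ┃     ┏━━━━━━━━━━━━━━━━━━━━━━━━━
           ┃     ┃ DialogModal             
           ┃     ┠─────────────────────────
           ┃     ┃                         
           ┃     ┃Error handling coordinate
           ┗━━━━━┃This module validates thr
                 ┃The algorithm optimizes l
                 ┃The framework analyzes ne
                 ┃                         


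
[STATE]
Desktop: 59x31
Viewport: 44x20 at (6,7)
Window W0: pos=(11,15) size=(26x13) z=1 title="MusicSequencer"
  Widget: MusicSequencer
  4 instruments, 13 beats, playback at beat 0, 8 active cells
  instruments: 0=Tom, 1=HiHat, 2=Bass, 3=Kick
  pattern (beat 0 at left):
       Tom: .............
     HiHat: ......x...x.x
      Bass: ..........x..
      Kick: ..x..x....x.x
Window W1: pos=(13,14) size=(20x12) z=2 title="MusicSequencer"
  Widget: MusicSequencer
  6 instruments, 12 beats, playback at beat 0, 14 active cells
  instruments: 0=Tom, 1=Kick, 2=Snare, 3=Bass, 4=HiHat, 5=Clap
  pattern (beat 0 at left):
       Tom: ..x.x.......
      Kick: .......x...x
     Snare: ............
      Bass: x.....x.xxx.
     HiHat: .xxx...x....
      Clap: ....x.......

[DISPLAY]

                                            
                                            
                                            
                                            
                                            
                                            
                                            
       ┏━━━━━━━━━━━━━━━━━━┓                 
     ┏━┃ MusicSequencer   ┃━━━┓             
     ┃ ┠──────────────────┨   ┃             
     ┠─┃      ▼12345678901┃───┨             
     ┃ ┃   Tom··█·█·······┃   ┃             
     ┃ ┃  Kick·······█···█┃   ┃             
     ┃ ┃ Snare············┃   ┃             
     ┃ ┃  Bass█·····█·███·┃   ┃             
     ┃ ┃ HiHat·███···█····┃   ┃             
     ┃ ┃  Clap····█·······┃   ┃             
     ┃ ┃                  ┃   ┃             
     ┃ ┗━━━━━━━━━━━━━━━━━━┛   ┃             
     ┃                        ┃             


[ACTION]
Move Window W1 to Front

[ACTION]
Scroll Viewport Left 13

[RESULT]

                                            
                                            
                                            
                                            
                                            
                                            
                                            
             ┏━━━━━━━━━━━━━━━━━━┓           
           ┏━┃ MusicSequencer   ┃━━━┓       
           ┃ ┠──────────────────┨   ┃       
           ┠─┃      ▼12345678901┃───┨       
           ┃ ┃   Tom··█·█·······┃   ┃       
           ┃ ┃  Kick·······█···█┃   ┃       
           ┃ ┃ Snare············┃   ┃       
           ┃ ┃  Bass█·····█·███·┃   ┃       
           ┃ ┃ HiHat·███···█····┃   ┃       
           ┃ ┃  Clap····█·······┃   ┃       
           ┃ ┃                  ┃   ┃       
           ┃ ┗━━━━━━━━━━━━━━━━━━┛   ┃       
           ┃                        ┃       


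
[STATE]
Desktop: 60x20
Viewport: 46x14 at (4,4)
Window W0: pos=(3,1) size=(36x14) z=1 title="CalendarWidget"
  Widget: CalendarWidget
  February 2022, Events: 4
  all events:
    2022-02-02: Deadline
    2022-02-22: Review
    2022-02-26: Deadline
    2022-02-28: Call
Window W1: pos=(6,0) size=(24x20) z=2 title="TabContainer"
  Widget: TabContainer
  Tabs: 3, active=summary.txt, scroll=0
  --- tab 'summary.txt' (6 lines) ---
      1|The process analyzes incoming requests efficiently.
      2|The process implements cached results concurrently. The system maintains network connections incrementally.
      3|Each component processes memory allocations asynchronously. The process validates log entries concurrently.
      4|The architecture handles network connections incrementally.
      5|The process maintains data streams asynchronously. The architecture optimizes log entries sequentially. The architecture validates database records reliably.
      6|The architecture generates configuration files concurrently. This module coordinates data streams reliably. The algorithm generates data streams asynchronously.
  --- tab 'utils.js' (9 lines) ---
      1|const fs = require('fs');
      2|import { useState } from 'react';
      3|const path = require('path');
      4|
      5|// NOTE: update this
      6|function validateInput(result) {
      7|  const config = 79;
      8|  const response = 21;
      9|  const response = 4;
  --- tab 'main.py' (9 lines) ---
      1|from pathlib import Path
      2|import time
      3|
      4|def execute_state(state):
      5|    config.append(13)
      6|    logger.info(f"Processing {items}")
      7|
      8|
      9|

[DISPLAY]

  ┃──────────────────────┃        ┃           
Mo┃The process analyzes i┃        ┃           
  ┃The process implements┃        ┃           
 7┃Each component process┃        ┃           
14┃The architecture handl┃        ┃           
21┃The process maintains ┃        ┃           
28┃The architecture gener┃        ┃           
  ┃                      ┃        ┃           
  ┃                      ┃        ┃           
  ┃                      ┃        ┃           
━━┃                      ┃━━━━━━━━┛           
  ┃                      ┃                    
  ┃                      ┃                    
  ┃                      ┃                    


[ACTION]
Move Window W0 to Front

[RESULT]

          February 2022           ┃           
Mo Tu We Th Fr Sa Su              ┃           
    1  2*  3  4  5  6             ┃           
 7  8  9 10 11 12 13              ┃           
14 15 16 17 18 19 20              ┃           
21 22* 23 24 25 26* 27            ┃           
28*                               ┃           
                                  ┃           
                                  ┃           
                                  ┃           
━━━━━━━━━━━━━━━━━━━━━━━━━━━━━━━━━━┛           
  ┃                      ┃                    
  ┃                      ┃                    
  ┃                      ┃                    


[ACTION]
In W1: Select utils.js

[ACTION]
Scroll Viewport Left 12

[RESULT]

   ┃          February 2022           ┃       
   ┃Mo Tu We Th Fr Sa Su              ┃       
   ┃    1  2*  3  4  5  6             ┃       
   ┃ 7  8  9 10 11 12 13              ┃       
   ┃14 15 16 17 18 19 20              ┃       
   ┃21 22* 23 24 25 26* 27            ┃       
   ┃28*                               ┃       
   ┃                                  ┃       
   ┃                                  ┃       
   ┃                                  ┃       
   ┗━━━━━━━━━━━━━━━━━━━━━━━━━━━━━━━━━━┛       
      ┃                      ┃                
      ┃                      ┃                
      ┃                      ┃                


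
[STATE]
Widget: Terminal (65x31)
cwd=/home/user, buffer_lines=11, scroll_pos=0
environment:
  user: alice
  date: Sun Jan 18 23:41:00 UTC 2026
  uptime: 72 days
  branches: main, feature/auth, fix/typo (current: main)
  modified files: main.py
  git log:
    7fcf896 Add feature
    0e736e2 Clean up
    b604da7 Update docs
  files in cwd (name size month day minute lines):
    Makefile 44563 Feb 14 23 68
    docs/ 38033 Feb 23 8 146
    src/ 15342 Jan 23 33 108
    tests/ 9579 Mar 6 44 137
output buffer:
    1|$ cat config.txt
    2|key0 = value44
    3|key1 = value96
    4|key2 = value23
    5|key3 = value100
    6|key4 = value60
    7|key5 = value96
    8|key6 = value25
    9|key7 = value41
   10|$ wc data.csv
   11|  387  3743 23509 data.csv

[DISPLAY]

$ cat config.txt                                                 
key0 = value44                                                   
key1 = value96                                                   
key2 = value23                                                   
key3 = value100                                                  
key4 = value60                                                   
key5 = value96                                                   
key6 = value25                                                   
key7 = value41                                                   
$ wc data.csv                                                    
  387  3743 23509 data.csv                                       
$ █                                                              
                                                                 
                                                                 
                                                                 
                                                                 
                                                                 
                                                                 
                                                                 
                                                                 
                                                                 
                                                                 
                                                                 
                                                                 
                                                                 
                                                                 
                                                                 
                                                                 
                                                                 
                                                                 
                                                                 


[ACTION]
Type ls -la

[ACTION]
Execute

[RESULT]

$ cat config.txt                                                 
key0 = value44                                                   
key1 = value96                                                   
key2 = value23                                                   
key3 = value100                                                  
key4 = value60                                                   
key5 = value96                                                   
key6 = value25                                                   
key7 = value41                                                   
$ wc data.csv                                                    
  387  3743 23509 data.csv                                       
$ ls -la                                                         
-rw-r--r--  1 alice group    44563 Feb 14 10:23 Makefile         
drwxr-xr-x  1 alice group    38033 Feb 23 10:08 docs/            
drwxr-xr-x  1 alice group    15342 Jan 23 10:33 src/             
drwxr-xr-x  1 alice group     9579 Mar  6 10:44 tests/           
$ █                                                              
                                                                 
                                                                 
                                                                 
                                                                 
                                                                 
                                                                 
                                                                 
                                                                 
                                                                 
                                                                 
                                                                 
                                                                 
                                                                 
                                                                 


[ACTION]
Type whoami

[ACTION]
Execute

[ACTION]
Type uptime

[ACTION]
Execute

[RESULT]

$ cat config.txt                                                 
key0 = value44                                                   
key1 = value96                                                   
key2 = value23                                                   
key3 = value100                                                  
key4 = value60                                                   
key5 = value96                                                   
key6 = value25                                                   
key7 = value41                                                   
$ wc data.csv                                                    
  387  3743 23509 data.csv                                       
$ ls -la                                                         
-rw-r--r--  1 alice group    44563 Feb 14 10:23 Makefile         
drwxr-xr-x  1 alice group    38033 Feb 23 10:08 docs/            
drwxr-xr-x  1 alice group    15342 Jan 23 10:33 src/             
drwxr-xr-x  1 alice group     9579 Mar  6 10:44 tests/           
$ whoami                                                         
alice                                                            
$ uptime                                                         
 10:00  up 72 days                                               
$ █                                                              
                                                                 
                                                                 
                                                                 
                                                                 
                                                                 
                                                                 
                                                                 
                                                                 
                                                                 
                                                                 


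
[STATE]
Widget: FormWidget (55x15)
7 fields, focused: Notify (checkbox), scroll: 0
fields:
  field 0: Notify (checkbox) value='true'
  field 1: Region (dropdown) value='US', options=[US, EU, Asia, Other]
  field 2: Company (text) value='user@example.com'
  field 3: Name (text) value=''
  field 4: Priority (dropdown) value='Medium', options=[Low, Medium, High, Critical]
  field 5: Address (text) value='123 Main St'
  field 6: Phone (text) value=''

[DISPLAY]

> Notify:     [x]                                      
  Region:     [US                                    ▼]
  Company:    [user@example.com                       ]
  Name:       [                                       ]
  Priority:   [Medium                                ▼]
  Address:    [123 Main St                            ]
  Phone:      [                                       ]
                                                       
                                                       
                                                       
                                                       
                                                       
                                                       
                                                       
                                                       


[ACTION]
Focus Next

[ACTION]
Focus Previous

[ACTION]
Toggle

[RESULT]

> Notify:     [ ]                                      
  Region:     [US                                    ▼]
  Company:    [user@example.com                       ]
  Name:       [                                       ]
  Priority:   [Medium                                ▼]
  Address:    [123 Main St                            ]
  Phone:      [                                       ]
                                                       
                                                       
                                                       
                                                       
                                                       
                                                       
                                                       
                                                       


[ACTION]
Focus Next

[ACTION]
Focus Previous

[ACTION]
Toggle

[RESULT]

> Notify:     [x]                                      
  Region:     [US                                    ▼]
  Company:    [user@example.com                       ]
  Name:       [                                       ]
  Priority:   [Medium                                ▼]
  Address:    [123 Main St                            ]
  Phone:      [                                       ]
                                                       
                                                       
                                                       
                                                       
                                                       
                                                       
                                                       
                                                       


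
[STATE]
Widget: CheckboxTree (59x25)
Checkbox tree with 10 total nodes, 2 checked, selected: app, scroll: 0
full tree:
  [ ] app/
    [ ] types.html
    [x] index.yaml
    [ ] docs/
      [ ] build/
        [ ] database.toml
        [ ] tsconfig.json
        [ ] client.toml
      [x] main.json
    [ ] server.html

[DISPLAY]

>[-] app/                                                  
   [ ] types.html                                          
   [x] index.yaml                                          
   [-] docs/                                               
     [ ] build/                                            
       [ ] database.toml                                   
       [ ] tsconfig.json                                   
       [ ] client.toml                                     
     [x] main.json                                         
   [ ] server.html                                         
                                                           
                                                           
                                                           
                                                           
                                                           
                                                           
                                                           
                                                           
                                                           
                                                           
                                                           
                                                           
                                                           
                                                           
                                                           


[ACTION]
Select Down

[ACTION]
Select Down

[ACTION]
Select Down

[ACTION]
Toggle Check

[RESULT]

 [-] app/                                                  
   [ ] types.html                                          
   [x] index.yaml                                          
>  [x] docs/                                               
     [x] build/                                            
       [x] database.toml                                   
       [x] tsconfig.json                                   
       [x] client.toml                                     
     [x] main.json                                         
   [ ] server.html                                         
                                                           
                                                           
                                                           
                                                           
                                                           
                                                           
                                                           
                                                           
                                                           
                                                           
                                                           
                                                           
                                                           
                                                           
                                                           


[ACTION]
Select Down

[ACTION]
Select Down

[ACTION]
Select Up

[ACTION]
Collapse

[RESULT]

 [-] app/                                                  
   [ ] types.html                                          
   [x] index.yaml                                          
   [x] docs/                                               
>    [x] build/                                            
     [x] main.json                                         
   [ ] server.html                                         
                                                           
                                                           
                                                           
                                                           
                                                           
                                                           
                                                           
                                                           
                                                           
                                                           
                                                           
                                                           
                                                           
                                                           
                                                           
                                                           
                                                           
                                                           


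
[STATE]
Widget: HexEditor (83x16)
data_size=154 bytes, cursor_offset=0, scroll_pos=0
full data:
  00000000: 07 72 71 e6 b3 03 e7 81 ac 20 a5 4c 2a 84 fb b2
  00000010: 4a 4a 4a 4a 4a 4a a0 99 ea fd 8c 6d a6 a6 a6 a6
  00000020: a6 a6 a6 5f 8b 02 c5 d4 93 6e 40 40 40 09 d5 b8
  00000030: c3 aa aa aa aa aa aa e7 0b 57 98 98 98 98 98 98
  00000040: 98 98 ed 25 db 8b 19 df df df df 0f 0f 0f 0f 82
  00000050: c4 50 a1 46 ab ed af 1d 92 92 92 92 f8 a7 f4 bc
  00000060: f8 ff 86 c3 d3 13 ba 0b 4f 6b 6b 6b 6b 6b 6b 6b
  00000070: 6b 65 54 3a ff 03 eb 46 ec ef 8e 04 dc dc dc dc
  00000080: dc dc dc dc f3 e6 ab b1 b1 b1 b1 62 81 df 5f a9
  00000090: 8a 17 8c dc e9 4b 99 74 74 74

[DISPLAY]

00000000  07 72 71 e6 b3 03 e7 81  ac 20 a5 4c 2a 84 fb b2  |.rq...... .L*...|     
00000010  4a 4a 4a 4a 4a 4a a0 99  ea fd 8c 6d a6 a6 a6 a6  |JJJJJJ.....m....|     
00000020  a6 a6 a6 5f 8b 02 c5 d4  93 6e 40 40 40 09 d5 b8  |..._.....n@@@...|     
00000030  c3 aa aa aa aa aa aa e7  0b 57 98 98 98 98 98 98  |.........W......|     
00000040  98 98 ed 25 db 8b 19 df  df df df 0f 0f 0f 0f 82  |...%............|     
00000050  c4 50 a1 46 ab ed af 1d  92 92 92 92 f8 a7 f4 bc  |.P.F............|     
00000060  f8 ff 86 c3 d3 13 ba 0b  4f 6b 6b 6b 6b 6b 6b 6b  |........Okkkkkkk|     
00000070  6b 65 54 3a ff 03 eb 46  ec ef 8e 04 dc dc dc dc  |keT:...F........|     
00000080  dc dc dc dc f3 e6 ab b1  b1 b1 b1 62 81 df 5f a9  |...........b.._.|     
00000090  8a 17 8c dc e9 4b 99 74  74 74                    |.....K.ttt      |     
                                                                                   
                                                                                   
                                                                                   
                                                                                   
                                                                                   
                                                                                   


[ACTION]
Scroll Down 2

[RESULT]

00000020  a6 a6 a6 5f 8b 02 c5 d4  93 6e 40 40 40 09 d5 b8  |..._.....n@@@...|     
00000030  c3 aa aa aa aa aa aa e7  0b 57 98 98 98 98 98 98  |.........W......|     
00000040  98 98 ed 25 db 8b 19 df  df df df 0f 0f 0f 0f 82  |...%............|     
00000050  c4 50 a1 46 ab ed af 1d  92 92 92 92 f8 a7 f4 bc  |.P.F............|     
00000060  f8 ff 86 c3 d3 13 ba 0b  4f 6b 6b 6b 6b 6b 6b 6b  |........Okkkkkkk|     
00000070  6b 65 54 3a ff 03 eb 46  ec ef 8e 04 dc dc dc dc  |keT:...F........|     
00000080  dc dc dc dc f3 e6 ab b1  b1 b1 b1 62 81 df 5f a9  |...........b.._.|     
00000090  8a 17 8c dc e9 4b 99 74  74 74                    |.....K.ttt      |     
                                                                                   
                                                                                   
                                                                                   
                                                                                   
                                                                                   
                                                                                   
                                                                                   
                                                                                   


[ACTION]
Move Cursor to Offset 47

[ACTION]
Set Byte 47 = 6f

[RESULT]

00000020  a6 a6 a6 5f 8b 02 c5 d4  93 6e 40 40 40 09 d5 6F  |..._.....n@@@..o|     
00000030  c3 aa aa aa aa aa aa e7  0b 57 98 98 98 98 98 98  |.........W......|     
00000040  98 98 ed 25 db 8b 19 df  df df df 0f 0f 0f 0f 82  |...%............|     
00000050  c4 50 a1 46 ab ed af 1d  92 92 92 92 f8 a7 f4 bc  |.P.F............|     
00000060  f8 ff 86 c3 d3 13 ba 0b  4f 6b 6b 6b 6b 6b 6b 6b  |........Okkkkkkk|     
00000070  6b 65 54 3a ff 03 eb 46  ec ef 8e 04 dc dc dc dc  |keT:...F........|     
00000080  dc dc dc dc f3 e6 ab b1  b1 b1 b1 62 81 df 5f a9  |...........b.._.|     
00000090  8a 17 8c dc e9 4b 99 74  74 74                    |.....K.ttt      |     
                                                                                   
                                                                                   
                                                                                   
                                                                                   
                                                                                   
                                                                                   
                                                                                   
                                                                                   


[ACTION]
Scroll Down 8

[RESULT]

00000090  8a 17 8c dc e9 4b 99 74  74 74                    |.....K.ttt      |     
                                                                                   
                                                                                   
                                                                                   
                                                                                   
                                                                                   
                                                                                   
                                                                                   
                                                                                   
                                                                                   
                                                                                   
                                                                                   
                                                                                   
                                                                                   
                                                                                   
                                                                                   


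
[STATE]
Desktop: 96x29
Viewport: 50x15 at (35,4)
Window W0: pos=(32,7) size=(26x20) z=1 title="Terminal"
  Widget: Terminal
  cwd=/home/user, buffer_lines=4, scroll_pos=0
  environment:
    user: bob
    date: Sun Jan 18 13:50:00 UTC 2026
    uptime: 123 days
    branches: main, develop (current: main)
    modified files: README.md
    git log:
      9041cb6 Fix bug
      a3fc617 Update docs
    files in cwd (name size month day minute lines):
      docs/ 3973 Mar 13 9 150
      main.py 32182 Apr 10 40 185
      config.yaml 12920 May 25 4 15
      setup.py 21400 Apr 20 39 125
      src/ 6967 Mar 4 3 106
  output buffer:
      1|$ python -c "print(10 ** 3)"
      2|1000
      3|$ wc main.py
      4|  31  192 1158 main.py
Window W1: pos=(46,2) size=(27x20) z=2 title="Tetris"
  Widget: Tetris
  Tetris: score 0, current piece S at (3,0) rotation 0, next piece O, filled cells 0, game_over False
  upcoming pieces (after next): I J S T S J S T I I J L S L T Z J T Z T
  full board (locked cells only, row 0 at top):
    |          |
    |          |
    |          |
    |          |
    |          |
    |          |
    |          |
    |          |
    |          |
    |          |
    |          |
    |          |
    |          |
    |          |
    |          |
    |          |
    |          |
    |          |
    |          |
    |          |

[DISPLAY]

           ┠─────────────────────────┨            
           ┃          │Next:         ┃            
           ┃          │▓▓            ┃            
━━━━━━━━━━━┃          │▓▓            ┃            
erminal    ┃          │              ┃            
───────────┃          │              ┃            
python -c "┃          │              ┃            
00         ┃          │Score:        ┃            
wc main.py ┃          │0             ┃            
31  192 115┃          │              ┃            
█          ┃          │              ┃            
           ┃          │              ┃            
           ┃          │              ┃            
           ┃          │              ┃            
           ┃          │              ┃            


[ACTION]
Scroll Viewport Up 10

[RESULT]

                                                  
                                                  
           ┏━━━━━━━━━━━━━━━━━━━━━━━━━┓            
           ┃ Tetris                  ┃            
           ┠─────────────────────────┨            
           ┃          │Next:         ┃            
           ┃          │▓▓            ┃            
━━━━━━━━━━━┃          │▓▓            ┃            
erminal    ┃          │              ┃            
───────────┃          │              ┃            
python -c "┃          │              ┃            
00         ┃          │Score:        ┃            
wc main.py ┃          │0             ┃            
31  192 115┃          │              ┃            
█          ┃          │              ┃            


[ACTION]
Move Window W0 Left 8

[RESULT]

                                                  
                                                  
           ┏━━━━━━━━━━━━━━━━━━━━━━━━━┓            
           ┃ Tetris                  ┃            
           ┠─────────────────────────┨            
           ┃          │Next:         ┃            
           ┃          │▓▓            ┃            
━━━━━━━━━━━┃          │▓▓            ┃            
           ┃          │              ┃            
───────────┃          │              ┃            
c "print(10┃          │              ┃            
           ┃          │Score:        ┃            
py         ┃          │0             ┃            
1158 main.p┃          │              ┃            
           ┃          │              ┃            


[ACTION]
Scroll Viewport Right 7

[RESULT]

                                                  
                                                  
    ┏━━━━━━━━━━━━━━━━━━━━━━━━━┓                   
    ┃ Tetris                  ┃                   
    ┠─────────────────────────┨                   
    ┃          │Next:         ┃                   
    ┃          │▓▓            ┃                   
━━━━┃          │▓▓            ┃                   
    ┃          │              ┃                   
────┃          │              ┃                   
t(10┃          │              ┃                   
    ┃          │Score:        ┃                   
    ┃          │0             ┃                   
in.p┃          │              ┃                   
    ┃          │              ┃                   


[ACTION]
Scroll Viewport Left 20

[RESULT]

                                                  
                                                  
                        ┏━━━━━━━━━━━━━━━━━━━━━━━━━
                        ┃ Tetris                  
                        ┠─────────────────────────
                        ┃          │Next:         
                        ┃          │▓▓            
  ┏━━━━━━━━━━━━━━━━━━━━━┃          │▓▓            
  ┃ Terminal            ┃          │              
  ┠─────────────────────┃          │              
  ┃$ python -c "print(10┃          │              
  ┃1000                 ┃          │Score:        
  ┃$ wc main.py         ┃          │0             
  ┃  31  192 1158 main.p┃          │              
  ┃$ █                  ┃          │              
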